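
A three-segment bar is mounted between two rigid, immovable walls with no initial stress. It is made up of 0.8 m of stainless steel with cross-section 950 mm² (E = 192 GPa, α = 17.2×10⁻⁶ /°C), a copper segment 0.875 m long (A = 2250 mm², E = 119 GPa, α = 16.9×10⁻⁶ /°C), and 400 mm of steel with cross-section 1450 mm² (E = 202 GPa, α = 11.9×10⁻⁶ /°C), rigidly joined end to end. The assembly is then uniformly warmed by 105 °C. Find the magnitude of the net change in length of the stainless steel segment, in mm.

|ΔL| ≈ 0.256 mm

Free thermal expansion of the whole bar: Σ αᵢΔT Lᵢ = 17.2×10⁻⁶×105×800 + 16.9×10⁻⁶×105×875 + 11.9×10⁻⁶×105×400 = 3.497 mm.
The rigid supports impose zero overall length change; the single axial force P common to all segments must satisfy P Σ Lᵢ/(AᵢEᵢ) = δ_free.
Σ Lᵢ/(AᵢEᵢ) = 800/(950×192×10³) + 875/(2250×119×10³) + 400/(1450×202×10³) = 9.02×10⁻⁶ mm/N.
So P = 3.497 / 9.02×10⁻⁶ = 387.7 kN, compressive.
For the stainless steel segment, free thermal change = 17.2×10⁻⁶×105×800 = 1.445 mm and elastic change from P = 387700×800/(950×192×10³) = 1.701 mm; these oppose, so the net change is 0.256 mm (segment shortens).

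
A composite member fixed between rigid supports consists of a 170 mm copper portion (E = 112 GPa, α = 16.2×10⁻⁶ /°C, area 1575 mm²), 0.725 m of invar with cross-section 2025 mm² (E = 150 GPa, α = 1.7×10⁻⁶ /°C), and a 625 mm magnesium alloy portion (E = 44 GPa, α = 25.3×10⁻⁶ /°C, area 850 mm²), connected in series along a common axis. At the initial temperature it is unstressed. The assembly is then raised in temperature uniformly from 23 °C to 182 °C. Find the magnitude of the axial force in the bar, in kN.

With the walls removed the bar would change length by δ_free = Σ αᵢΔT Lᵢ = 16.2×10⁻⁶×159×170 + 1.7×10⁻⁶×159×725 + 25.3×10⁻⁶×159×625 = 3.148 mm.
The walls prevent any net length change, so an axial force P (same in every segment) develops. Compatibility: P · Σ Lᵢ/(AᵢEᵢ) = δ_free.
The series flexibility is Σ Lᵢ/(AᵢEᵢ) = 170/(1575×112×10³) + 725/(2025×150×10³) + 625/(850×44×10³) = 2.006×10⁻⁵ mm/N.
P = 3.148 / 2.006×10⁻⁵ = 156900 N = 156.9 kN, compressive.

P ≈ 157 kN (compressive)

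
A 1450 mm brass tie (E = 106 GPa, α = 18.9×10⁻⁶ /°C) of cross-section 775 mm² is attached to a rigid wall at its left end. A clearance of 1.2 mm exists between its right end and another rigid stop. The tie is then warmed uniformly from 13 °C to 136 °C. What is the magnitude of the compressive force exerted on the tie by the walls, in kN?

Unrestrained expansion: δ_free = αΔT L = 18.9×10⁻⁶ × 123 × 1450 = 3.371 mm.
This exceeds the 1.2 mm gap, so the wall pushes back. The portion of expansion that must be recovered elastically is δ_free − gap = 3.371 − 1.2 = 2.171 mm.
That suppressed elongation corresponds to σ = E·Δ/L = 106×10³ × 2.171/1450 = 158.7 MPa.
P = σA = 158.7 × 775 = 123 kN.

P ≈ 123 kN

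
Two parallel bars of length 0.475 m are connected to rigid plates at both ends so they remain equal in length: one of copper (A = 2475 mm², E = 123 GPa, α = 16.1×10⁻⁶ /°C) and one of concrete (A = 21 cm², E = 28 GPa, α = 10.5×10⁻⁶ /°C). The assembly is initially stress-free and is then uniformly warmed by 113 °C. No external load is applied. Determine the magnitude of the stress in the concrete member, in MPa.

Equilibrium of a rigid end plate with no external load gives equal and opposite internal forces ±P in the two members. Since α_{copper} > α_{concrete}, heating drives the copper into compression and the concrete into tension.
Equating the net (thermal + elastic) strains gives |α₁ − α₂|·ΔT = P·[1/(A₁E₁) + 1/(A₂E₂)].
|α₁ − α₂|·ΔT = 5.6×10⁻⁶ × 113 = 0.0006328.
1/(A₁E₁) + 1/(A₂E₂) = 1/(2475×123×10³) + 1/(2100×28×10³) = 2.029×10⁻⁸ N⁻¹.
So P = 0.0006328 / 2.029×10⁻⁸ = 31.19 kN.
σ_{concrete} = P/A₂ = 31190/2100 = 14.85 MPa, tensile.

σ ≈ 14.9 MPa (tensile)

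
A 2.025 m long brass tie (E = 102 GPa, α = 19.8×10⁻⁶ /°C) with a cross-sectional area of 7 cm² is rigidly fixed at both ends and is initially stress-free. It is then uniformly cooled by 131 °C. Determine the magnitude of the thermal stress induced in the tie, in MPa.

σ ≈ 265 MPa (tensile)

Because both ends are immovable the net strain is zero, and the suppressed thermal strain is αΔT = 19.8×10⁻⁶ × 131 = 2593.8×10⁻⁶.
Hence σ = E·αΔT = 102×10³ × 2593.8×10⁻⁶ = 264.6 MPa, tensile.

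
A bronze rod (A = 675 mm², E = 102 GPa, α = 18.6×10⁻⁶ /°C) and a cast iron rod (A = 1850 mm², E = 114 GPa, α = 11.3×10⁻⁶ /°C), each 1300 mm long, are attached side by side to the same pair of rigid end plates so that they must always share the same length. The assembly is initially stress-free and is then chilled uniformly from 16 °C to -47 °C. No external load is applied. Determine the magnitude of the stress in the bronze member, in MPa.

Both members must finish at the same length. With the larger α, the bronze tends to over-contract; the plates restrain it, putting the bronze in tension and the cast iron in compression. With no external load the two internal forces are equal and opposite, magnitude P.
Setting the final lengths equal and cancelling L: (α₁ − α₂)ΔT = P/(A₁E₁) + P/(A₂E₂).
|α₁ − α₂|·ΔT = 7.3×10⁻⁶ × 63 = 0.0004599.
1/(A₁E₁) + 1/(A₂E₂) = 1/(675×102×10³) + 1/(1850×114×10³) = 1.927×10⁻⁸ N⁻¹.
P = 0.0004599 / 1.927×10⁻⁸ = 23870 N = 23.87 kN.
σ_{bronze} = P/A₁ = 23870/675 = 35.36 MPa, tensile.

σ ≈ 35.4 MPa (tensile)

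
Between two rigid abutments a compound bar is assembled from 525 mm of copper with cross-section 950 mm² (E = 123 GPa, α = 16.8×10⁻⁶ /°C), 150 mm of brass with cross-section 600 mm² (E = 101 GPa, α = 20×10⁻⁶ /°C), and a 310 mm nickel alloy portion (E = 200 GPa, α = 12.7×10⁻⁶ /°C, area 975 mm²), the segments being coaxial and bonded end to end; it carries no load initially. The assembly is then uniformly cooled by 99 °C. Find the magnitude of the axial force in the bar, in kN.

With the walls removed the bar would change length by δ_free = Σ αᵢΔT Lᵢ = 16.8×10⁻⁶×99×525 + 20×10⁻⁶×99×150 + 12.7×10⁻⁶×99×310 = 1.56 mm.
Since the ends are fixed, an axial force P builds up, equal in every segment, with P · Σ Lᵢ/(AᵢEᵢ) = δ_free.
Σ Lᵢ/(AᵢEᵢ) = 525/(950×123×10³) + 150/(600×101×10³) + 310/(975×200×10³) = 8.558×10⁻⁶ mm/N.
Hence P = δ_free / Σ(L/AE) = 1.56/8.558×10⁻⁶ = 182.3 kN (tensile).

P ≈ 182 kN (tensile)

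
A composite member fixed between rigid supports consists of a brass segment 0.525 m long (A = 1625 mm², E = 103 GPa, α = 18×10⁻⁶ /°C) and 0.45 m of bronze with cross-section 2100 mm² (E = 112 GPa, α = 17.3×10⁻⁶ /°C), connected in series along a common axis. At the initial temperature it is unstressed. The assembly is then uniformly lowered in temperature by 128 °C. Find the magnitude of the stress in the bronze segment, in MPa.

Free thermal contraction of the whole bar: Σ αᵢΔT Lᵢ = 18×10⁻⁶×128×525 + 17.3×10⁻⁶×128×450 = 2.206 mm.
The walls prevent any net length change, so an axial force P (same in every segment) develops. Compatibility: P · Σ Lᵢ/(AᵢEᵢ) = δ_free.
Σ Lᵢ/(AᵢEᵢ) = 525/(1625×103×10³) + 450/(2100×112×10³) = 5.05×10⁻⁶ mm/N.
Hence P = δ_free / Σ(L/AE) = 2.206/5.05×10⁻⁶ = 436.9 kN (tensile).
σ_{bronze} = P / A = 436900 / 2100 = 208 MPa.

σ ≈ 208 MPa (tensile)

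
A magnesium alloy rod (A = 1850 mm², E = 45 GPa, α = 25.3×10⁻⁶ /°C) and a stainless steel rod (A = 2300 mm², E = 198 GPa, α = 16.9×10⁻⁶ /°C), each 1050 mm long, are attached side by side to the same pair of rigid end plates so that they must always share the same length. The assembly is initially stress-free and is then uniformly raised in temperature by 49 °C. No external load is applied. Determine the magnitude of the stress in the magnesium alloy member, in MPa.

σ ≈ 15.7 MPa (compressive)

Equilibrium of a rigid end plate with no external load gives equal and opposite internal forces ±P in the two members. Since α_{magnesium alloy} > α_{stainless steel}, heating drives the magnesium alloy into compression and the stainless steel into tension.
Setting the final lengths equal and cancelling L: (α₁ − α₂)ΔT = P/(A₁E₁) + P/(A₂E₂).
|α₁ − α₂|·ΔT = 8.4×10⁻⁶ × 49 = 0.0004116.
1/(A₁E₁) + 1/(A₂E₂) = 1/(1850×45×10³) + 1/(2300×198×10³) = 1.421×10⁻⁸ N⁻¹.
So P = 0.0004116 / 1.421×10⁻⁸ = 28.97 kN.
σ_{magnesium alloy} = P/A₁ = 28970/1850 = 15.66 MPa, compressive.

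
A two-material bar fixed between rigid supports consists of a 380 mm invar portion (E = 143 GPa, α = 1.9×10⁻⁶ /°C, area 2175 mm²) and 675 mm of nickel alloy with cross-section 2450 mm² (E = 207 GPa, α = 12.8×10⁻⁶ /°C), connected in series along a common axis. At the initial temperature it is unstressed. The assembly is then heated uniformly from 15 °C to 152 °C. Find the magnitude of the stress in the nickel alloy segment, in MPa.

With the walls removed the bar would change length by δ_free = Σ αᵢΔT Lᵢ = 1.9×10⁻⁶×137×380 + 12.8×10⁻⁶×137×675 = 1.283 mm.
Since the ends are fixed, an axial force P builds up, equal in every segment, with P · Σ Lᵢ/(AᵢEᵢ) = δ_free.
Σ Lᵢ/(AᵢEᵢ) = 380/(2175×143×10³) + 675/(2450×207×10³) = 2.553×10⁻⁶ mm/N.
P = 1.283 / 2.553×10⁻⁶ = 502400 N = 502.4 kN, compressive.
σ_{nickel alloy} = P / A = 502400 / 2450 = 205.1 MPa.

σ ≈ 205 MPa (compressive)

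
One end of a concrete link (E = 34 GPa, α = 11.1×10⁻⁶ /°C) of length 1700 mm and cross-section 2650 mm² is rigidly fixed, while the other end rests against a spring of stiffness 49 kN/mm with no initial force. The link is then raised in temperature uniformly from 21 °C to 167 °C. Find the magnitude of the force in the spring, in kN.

P ≈ 70.1 kN

The unrestrained thermal change is αΔT L = 11.1×10⁻⁶ × 146 × 1700 = 2.755 mm.
With a force P in the spring, the elastic change of the link is PL/(AE) and that of the spring is P/k; compatibility requires their sum to equal δ_free.
So P = δ_free / [L/(AE) + 1/k] = 2.755 / [ 1700/(2650×34×10³) + 1/(49×10³) ].
P = 2.755 / 3.928×10⁻⁵ = 70140 N.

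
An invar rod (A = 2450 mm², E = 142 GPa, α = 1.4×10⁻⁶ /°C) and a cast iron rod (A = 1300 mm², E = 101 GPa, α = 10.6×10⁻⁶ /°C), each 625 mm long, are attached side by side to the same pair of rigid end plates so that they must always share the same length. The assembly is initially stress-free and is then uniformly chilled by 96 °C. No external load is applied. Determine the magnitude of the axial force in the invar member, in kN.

Equilibrium of a rigid end plate with no external load gives equal and opposite internal forces ±P in the two members. Since α_{cast iron} > α_{invar}, cooling drives the cast iron into tension and the invar into compression.
Equating the net (thermal + elastic) strains gives |α₁ − α₂|·ΔT = P·[1/(A₁E₁) + 1/(A₂E₂)].
|α₁ − α₂|·ΔT = 9.2×10⁻⁶ × 96 = 0.0008832.
1/(A₁E₁) + 1/(A₂E₂) = 1/(2450×142×10³) + 1/(1300×101×10³) = 1.049×10⁻⁸ N⁻¹.
P = 0.0008832 / 1.049×10⁻⁸ = 84190 N = 84.19 kN.

P ≈ 84.2 kN (compressive in the invar)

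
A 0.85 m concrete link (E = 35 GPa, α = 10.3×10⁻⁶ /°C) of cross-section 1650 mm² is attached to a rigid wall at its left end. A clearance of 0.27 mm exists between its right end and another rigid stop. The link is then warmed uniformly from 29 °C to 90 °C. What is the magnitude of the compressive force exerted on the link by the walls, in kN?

Unrestrained expansion: δ_free = αΔT L = 10.3×10⁻⁶ × 61 × 850 = 0.5341 mm.
This exceeds the 0.27 mm gap, so the wall pushes back. The portion of expansion that must be recovered elastically is δ_free − gap = 0.5341 − 0.27 = 0.2641 mm.
Compatibility: PL/(AE) = 0.2641 mm, so σ = P/A = E × (0.2641/850) = 10.87 MPa.
Force on the wall = σA = 10.87 × 1650 mm² = 17.94 kN.

P ≈ 17.9 kN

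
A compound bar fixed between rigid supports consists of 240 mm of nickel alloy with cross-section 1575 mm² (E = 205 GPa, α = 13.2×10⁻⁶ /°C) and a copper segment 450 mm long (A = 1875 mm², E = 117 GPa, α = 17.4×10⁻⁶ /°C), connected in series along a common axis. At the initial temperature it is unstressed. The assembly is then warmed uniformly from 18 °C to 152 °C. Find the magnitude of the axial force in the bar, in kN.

With the walls removed the bar would change length by δ_free = Σ αᵢΔT Lᵢ = 13.2×10⁻⁶×134×240 + 17.4×10⁻⁶×134×450 = 1.474 mm.
The walls prevent any net length change, so an axial force P (same in every segment) develops. Compatibility: P · Σ Lᵢ/(AᵢEᵢ) = δ_free.
Σ Lᵢ/(AᵢEᵢ) = 240/(1575×205×10³) + 450/(1875×117×10³) = 2.795×10⁻⁶ mm/N.
P = 1.474 / 2.795×10⁻⁶ = 527300 N = 527.3 kN, compressive.

P ≈ 527 kN (compressive)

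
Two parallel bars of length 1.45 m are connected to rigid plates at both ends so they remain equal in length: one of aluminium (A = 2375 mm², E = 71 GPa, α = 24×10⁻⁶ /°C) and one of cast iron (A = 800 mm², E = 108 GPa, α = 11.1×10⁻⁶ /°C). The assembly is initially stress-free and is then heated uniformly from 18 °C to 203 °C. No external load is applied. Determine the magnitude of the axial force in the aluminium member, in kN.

P ≈ 136 kN (compressive in the aluminium)

The aluminium has the larger α, so on heating it would change length more than the cast iron if both were free. The rigid plates force a common final length, so the aluminium is put into compression and the cast iron into tension, with equal and opposite forces P (no external load).
Equating the net (thermal + elastic) strains gives |α₁ − α₂|·ΔT = P·[1/(A₁E₁) + 1/(A₂E₂)].
|α₁ − α₂|·ΔT = 12.9×10⁻⁶ × 185 = 0.002387.
1/(A₁E₁) + 1/(A₂E₂) = 1/(2375×71×10³) + 1/(800×108×10³) = 1.75×10⁻⁸ N⁻¹.
P = 0.002387 / 1.75×10⁻⁸ = 136300 N = 136.3 kN.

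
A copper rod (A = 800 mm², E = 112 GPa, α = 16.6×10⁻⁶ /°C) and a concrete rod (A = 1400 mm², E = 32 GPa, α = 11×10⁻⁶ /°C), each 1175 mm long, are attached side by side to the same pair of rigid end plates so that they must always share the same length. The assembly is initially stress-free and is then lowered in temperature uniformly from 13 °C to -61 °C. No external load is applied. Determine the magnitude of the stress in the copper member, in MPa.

The copper has the larger α, so on cooling it would change length more than the concrete if both were free. The rigid plates force a common final length, so the copper is put into tension and the concrete into compression, with equal and opposite forces P (no external load).
Equating the net (thermal + elastic) strains gives |α₁ − α₂|·ΔT = P·[1/(A₁E₁) + 1/(A₂E₂)].
|α₁ − α₂|·ΔT = 5.6×10⁻⁶ × 74 = 0.0004144.
1/(A₁E₁) + 1/(A₂E₂) = 1/(800×112×10³) + 1/(1400×32×10³) = 3.348×10⁻⁸ N⁻¹.
P = 0.0004144 / 3.348×10⁻⁸ = 12380 N = 12.38 kN.
σ_{copper} = P/A₁ = 12380/800 = 15.47 MPa, tensile.

σ ≈ 15.5 MPa (tensile)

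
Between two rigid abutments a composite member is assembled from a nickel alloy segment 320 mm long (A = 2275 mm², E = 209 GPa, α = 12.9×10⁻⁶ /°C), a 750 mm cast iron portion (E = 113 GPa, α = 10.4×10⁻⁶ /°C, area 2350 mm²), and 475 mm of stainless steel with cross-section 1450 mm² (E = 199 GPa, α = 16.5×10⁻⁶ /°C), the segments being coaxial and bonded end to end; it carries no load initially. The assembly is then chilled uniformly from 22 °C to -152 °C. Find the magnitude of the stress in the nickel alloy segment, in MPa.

Free thermal contraction of the whole bar: Σ αᵢΔT Lᵢ = 12.9×10⁻⁶×174×320 + 10.4×10⁻⁶×174×750 + 16.5×10⁻⁶×174×475 = 3.439 mm.
The walls prevent any net length change, so an axial force P (same in every segment) develops. Compatibility: P · Σ Lᵢ/(AᵢEᵢ) = δ_free.
The series flexibility is Σ Lᵢ/(AᵢEᵢ) = 320/(2275×209×10³) + 750/(2350×113×10³) + 475/(1450×199×10³) = 5.143×10⁻⁶ mm/N.
So P = 3.439 / 5.143×10⁻⁶ = 668.6 kN, tensile.
σ_{nickel alloy} = P / A = 668600 / 2275 = 293.9 MPa.

σ ≈ 294 MPa (tensile)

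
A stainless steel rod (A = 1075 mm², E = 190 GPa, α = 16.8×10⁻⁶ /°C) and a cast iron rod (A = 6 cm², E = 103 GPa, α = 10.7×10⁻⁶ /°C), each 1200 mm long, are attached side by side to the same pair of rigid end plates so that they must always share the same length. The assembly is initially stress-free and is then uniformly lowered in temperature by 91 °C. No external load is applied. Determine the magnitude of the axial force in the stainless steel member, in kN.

P ≈ 26.3 kN (tensile in the stainless steel)

The stainless steel has the larger α, so on cooling it would change length more than the cast iron if both were free. The rigid plates force a common final length, so the stainless steel is put into tension and the cast iron into compression, with equal and opposite forces P (no external load).
Setting the final lengths equal and cancelling L: (α₁ − α₂)ΔT = P/(A₁E₁) + P/(A₂E₂).
|α₁ − α₂|·ΔT = 6.1×10⁻⁶ × 91 = 0.0005551.
1/(A₁E₁) + 1/(A₂E₂) = 1/(1075×190×10³) + 1/(600×103×10³) = 2.108×10⁻⁸ N⁻¹.
P = 0.0005551 / 2.108×10⁻⁸ = 26340 N = 26.34 kN.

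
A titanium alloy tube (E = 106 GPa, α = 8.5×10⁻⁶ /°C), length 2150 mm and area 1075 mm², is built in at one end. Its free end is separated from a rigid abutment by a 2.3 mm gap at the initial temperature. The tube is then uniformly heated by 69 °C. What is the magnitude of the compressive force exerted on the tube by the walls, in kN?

If the wall were absent the tube would grow by αΔT L = 8.5×10⁻⁶ × 69 × 2150 = 1.261 mm.
This is smaller than the 2.3 mm clearance, so the tube expands freely without reaching the stop — the stress is zero.

P ≈ 0 kN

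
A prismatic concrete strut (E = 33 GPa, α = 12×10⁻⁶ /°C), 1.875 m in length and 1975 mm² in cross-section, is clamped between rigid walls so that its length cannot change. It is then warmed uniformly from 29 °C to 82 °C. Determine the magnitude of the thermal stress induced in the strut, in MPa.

σ ≈ 21 MPa (compressive)

The supports are rigid, so the total axial strain is zero. The restrained thermal strain is ε = αΔT = 12×10⁻⁶ × 53 = 636×10⁻⁶.
σ = EαΔT = 33×10³ × 12×10⁻⁶ × 53 = 20.99 MPa (compressive; the strut is trying to expand).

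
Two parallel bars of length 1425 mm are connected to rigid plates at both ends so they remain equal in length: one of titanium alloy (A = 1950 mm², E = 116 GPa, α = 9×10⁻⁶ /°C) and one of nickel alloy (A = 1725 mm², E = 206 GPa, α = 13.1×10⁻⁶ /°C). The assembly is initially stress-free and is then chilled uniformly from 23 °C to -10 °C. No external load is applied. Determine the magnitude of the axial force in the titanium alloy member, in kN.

Equilibrium of a rigid end plate with no external load gives equal and opposite internal forces ±P in the two members. Since α_{nickel alloy} > α_{titanium alloy}, cooling drives the nickel alloy into tension and the titanium alloy into compression.
Equating the net (thermal + elastic) strains gives |α₁ − α₂|·ΔT = P·[1/(A₁E₁) + 1/(A₂E₂)].
|α₁ − α₂|·ΔT = 4.1×10⁻⁶ × 33 = 0.0001353.
1/(A₁E₁) + 1/(A₂E₂) = 1/(1950×116×10³) + 1/(1725×206×10³) = 7.235×10⁻⁹ N⁻¹.
So P = 0.0001353 / 7.235×10⁻⁹ = 18.7 kN.

P ≈ 18.7 kN (compressive in the titanium alloy)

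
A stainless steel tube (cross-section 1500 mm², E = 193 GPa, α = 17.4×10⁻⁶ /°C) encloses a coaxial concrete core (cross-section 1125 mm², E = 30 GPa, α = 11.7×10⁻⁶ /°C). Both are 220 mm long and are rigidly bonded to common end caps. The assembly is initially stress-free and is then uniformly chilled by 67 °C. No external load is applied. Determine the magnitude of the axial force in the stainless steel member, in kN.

P ≈ 11.5 kN (tensile in the stainless steel)

The stainless steel has the larger α, so on cooling it would change length more than the concrete if both were free. The rigid plates force a common final length, so the stainless steel is put into tension and the concrete into compression, with equal and opposite forces P (no external load).
Compatibility of the two members (thermal + elastic change equal): (α₁ − α₂)ΔT = P·[1/(A₁E₁) + 1/(A₂E₂)].
|α₁ − α₂|·ΔT = 5.7×10⁻⁶ × 67 = 0.0003819.
1/(A₁E₁) + 1/(A₂E₂) = 1/(1500×193×10³) + 1/(1125×30×10³) = 3.308×10⁻⁸ N⁻¹.
So P = 0.0003819 / 3.308×10⁻⁸ = 11.54 kN.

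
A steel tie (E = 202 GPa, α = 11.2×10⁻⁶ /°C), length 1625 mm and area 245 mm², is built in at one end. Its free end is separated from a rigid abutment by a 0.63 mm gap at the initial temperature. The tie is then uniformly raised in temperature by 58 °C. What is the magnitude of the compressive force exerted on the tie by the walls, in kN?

If the wall were absent the tie would grow by αΔT L = 11.2×10⁻⁶ × 58 × 1625 = 1.056 mm.
After closing the 0.63 mm clearance, 1.056 − 0.63 = 0.4256 mm of expansion remains to be suppressed by the wall.
That suppressed elongation corresponds to σ = E·Δ/L = 202×10³ × 0.4256/1625 = 52.91 MPa.
P = σA = 52.91 × 245 = 12.96 kN.

P ≈ 13 kN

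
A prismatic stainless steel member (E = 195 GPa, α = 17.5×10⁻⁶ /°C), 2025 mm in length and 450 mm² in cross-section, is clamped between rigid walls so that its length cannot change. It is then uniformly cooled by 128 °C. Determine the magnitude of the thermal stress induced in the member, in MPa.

σ ≈ 437 MPa (tensile)

Because both ends are immovable the net strain is zero, and the suppressed thermal strain is αΔT = 17.5×10⁻⁶ × 128 = 2240×10⁻⁶.
Hence σ = E·αΔT = 195×10³ × 2240×10⁻⁶ = 436.8 MPa, tensile.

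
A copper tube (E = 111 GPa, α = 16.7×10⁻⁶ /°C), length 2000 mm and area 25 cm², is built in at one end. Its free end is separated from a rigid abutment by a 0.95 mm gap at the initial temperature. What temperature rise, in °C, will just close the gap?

ΔT ≈ 28.4 °C

Contact occurs when the free expansion equals the gap: αΔT L = 0.95 mm.
ΔT = 0.95 / (16.7×10⁻⁶ × 2000) = 28.44 °C.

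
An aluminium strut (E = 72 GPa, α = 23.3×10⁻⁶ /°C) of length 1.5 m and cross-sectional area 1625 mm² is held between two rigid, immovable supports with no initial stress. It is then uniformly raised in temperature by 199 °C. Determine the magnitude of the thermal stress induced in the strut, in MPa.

With length fixed, the mechanical strain must cancel the thermal strain αΔT = 23.3×10⁻⁶ × 199 = 4636.7×10⁻⁶.
σ = EαΔT = 72×10³ × 23.3×10⁻⁶ × 199 = 333.8 MPa (compressive; the strut is trying to expand).

σ ≈ 334 MPa (compressive)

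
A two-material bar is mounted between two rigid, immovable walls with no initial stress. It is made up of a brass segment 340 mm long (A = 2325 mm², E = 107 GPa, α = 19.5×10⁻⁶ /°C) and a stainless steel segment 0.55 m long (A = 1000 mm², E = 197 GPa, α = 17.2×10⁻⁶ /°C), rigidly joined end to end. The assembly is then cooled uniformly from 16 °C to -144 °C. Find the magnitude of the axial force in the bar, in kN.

With the walls removed the bar would change length by δ_free = Σ αᵢΔT Lᵢ = 19.5×10⁻⁶×160×340 + 17.2×10⁻⁶×160×550 = 2.574 mm.
The walls prevent any net length change, so an axial force P (same in every segment) develops. Compatibility: P · Σ Lᵢ/(AᵢEᵢ) = δ_free.
The series flexibility is Σ Lᵢ/(AᵢEᵢ) = 340/(2325×107×10³) + 550/(1000×197×10³) = 4.159×10⁻⁶ mm/N.
Hence P = δ_free / Σ(L/AE) = 2.574/4.159×10⁻⁶ = 619.1 kN (tensile).

P ≈ 619 kN (tensile)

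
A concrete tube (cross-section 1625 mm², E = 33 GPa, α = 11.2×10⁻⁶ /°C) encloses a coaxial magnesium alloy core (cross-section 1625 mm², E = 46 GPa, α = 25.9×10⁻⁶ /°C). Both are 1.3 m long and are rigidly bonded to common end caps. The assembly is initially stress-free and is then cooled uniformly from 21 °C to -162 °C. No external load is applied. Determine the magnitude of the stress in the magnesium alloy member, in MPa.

The magnesium alloy has the larger α, so on cooling it would change length more than the concrete if both were free. The rigid plates force a common final length, so the magnesium alloy is put into tension and the concrete into compression, with equal and opposite forces P (no external load).
Setting the final lengths equal and cancelling L: (α₁ − α₂)ΔT = P/(A₁E₁) + P/(A₂E₂).
|α₁ − α₂|·ΔT = 14.7×10⁻⁶ × 183 = 0.00269.
1/(A₁E₁) + 1/(A₂E₂) = 1/(1625×33×10³) + 1/(1625×46×10³) = 3.203×10⁻⁸ N⁻¹.
P = 0.00269 / 3.203×10⁻⁸ = 84000 N = 84 kN.
σ_{magnesium alloy} = P/A₂ = 84000/1625 = 51.69 MPa, tensile.

σ ≈ 51.7 MPa (tensile)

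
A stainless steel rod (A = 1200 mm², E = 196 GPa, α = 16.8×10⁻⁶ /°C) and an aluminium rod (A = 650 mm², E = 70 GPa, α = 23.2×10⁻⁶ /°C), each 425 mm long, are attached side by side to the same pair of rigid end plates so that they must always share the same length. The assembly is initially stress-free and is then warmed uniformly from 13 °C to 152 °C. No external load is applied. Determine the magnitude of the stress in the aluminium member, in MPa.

σ ≈ 52.2 MPa (compressive)

Both members must finish at the same length. With the larger α, the aluminium tends to over-expand; the plates restrain it, putting the aluminium in compression and the stainless steel in tension. With no external load the two internal forces are equal and opposite, magnitude P.
Compatibility of the two members (thermal + elastic change equal): (α₁ − α₂)ΔT = P·[1/(A₁E₁) + 1/(A₂E₂)].
|α₁ − α₂|·ΔT = 6.4×10⁻⁶ × 139 = 0.0008896.
1/(A₁E₁) + 1/(A₂E₂) = 1/(1200×196×10³) + 1/(650×70×10³) = 2.623×10⁻⁸ N⁻¹.
So P = 0.0008896 / 2.623×10⁻⁸ = 33.92 kN.
σ_{aluminium} = P/A₂ = 33920/650 = 52.18 MPa, compressive.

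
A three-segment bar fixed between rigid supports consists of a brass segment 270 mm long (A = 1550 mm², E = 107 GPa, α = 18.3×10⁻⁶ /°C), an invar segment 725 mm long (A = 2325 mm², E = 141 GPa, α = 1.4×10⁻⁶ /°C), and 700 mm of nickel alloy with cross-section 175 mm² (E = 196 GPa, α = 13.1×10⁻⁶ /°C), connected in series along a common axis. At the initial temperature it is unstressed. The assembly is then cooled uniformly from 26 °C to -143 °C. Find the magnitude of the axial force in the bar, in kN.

Free thermal contraction of the whole bar: Σ αᵢΔT Lᵢ = 18.3×10⁻⁶×169×270 + 1.4×10⁻⁶×169×725 + 13.1×10⁻⁶×169×700 = 2.556 mm.
The walls prevent any net length change, so an axial force P (same in every segment) develops. Compatibility: P · Σ Lᵢ/(AᵢEᵢ) = δ_free.
The series flexibility is Σ Lᵢ/(AᵢEᵢ) = 270/(1550×107×10³) + 725/(2325×141×10³) + 700/(175×196×10³) = 2.425×10⁻⁵ mm/N.
P = 2.556 / 2.425×10⁻⁵ = 105400 N = 105.4 kN, tensile.

P ≈ 105 kN (tensile)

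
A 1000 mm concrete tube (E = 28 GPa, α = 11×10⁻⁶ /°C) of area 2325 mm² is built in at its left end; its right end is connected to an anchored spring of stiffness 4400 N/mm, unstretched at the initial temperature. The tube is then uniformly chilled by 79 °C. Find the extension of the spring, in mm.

δ ≈ 0.814 mm

Free thermal contraction: δ_free = αΔT L = 11×10⁻⁶ × 79 × 1000 = 0.869 mm.
With a force P in the spring, the elastic change of the tube is PL/(AE) and that of the spring is P/k; compatibility requires their sum to equal δ_free.
So P = δ_free / [L/(AE) + 1/k] = 0.869 / [ 1000/(2325×28×10³) + 1/(4400) ].
P = 0.869 / 0.0002426 = 3582 N.
Spring extension = P/k = 3582/(4400) = 0.814 mm.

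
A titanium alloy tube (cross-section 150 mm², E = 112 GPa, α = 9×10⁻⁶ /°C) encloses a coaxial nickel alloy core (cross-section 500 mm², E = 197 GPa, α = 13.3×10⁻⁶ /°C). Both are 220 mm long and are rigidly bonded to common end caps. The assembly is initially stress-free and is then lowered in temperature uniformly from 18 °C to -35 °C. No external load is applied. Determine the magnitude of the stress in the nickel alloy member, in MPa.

The nickel alloy has the larger α, so on cooling it would change length more than the titanium alloy if both were free. The rigid plates force a common final length, so the nickel alloy is put into tension and the titanium alloy into compression, with equal and opposite forces P (no external load).
Setting the final lengths equal and cancelling L: (α₁ − α₂)ΔT = P/(A₁E₁) + P/(A₂E₂).
|α₁ − α₂|·ΔT = 4.3×10⁻⁶ × 53 = 0.0002279.
1/(A₁E₁) + 1/(A₂E₂) = 1/(150×112×10³) + 1/(500×197×10³) = 6.968×10⁻⁸ N⁻¹.
P = 0.0002279 / 6.968×10⁻⁸ = 3271 N = 3.271 kN.
σ_{nickel alloy} = P/A₂ = 3271/500 = 6.542 MPa, tensile.

σ ≈ 6.54 MPa (tensile)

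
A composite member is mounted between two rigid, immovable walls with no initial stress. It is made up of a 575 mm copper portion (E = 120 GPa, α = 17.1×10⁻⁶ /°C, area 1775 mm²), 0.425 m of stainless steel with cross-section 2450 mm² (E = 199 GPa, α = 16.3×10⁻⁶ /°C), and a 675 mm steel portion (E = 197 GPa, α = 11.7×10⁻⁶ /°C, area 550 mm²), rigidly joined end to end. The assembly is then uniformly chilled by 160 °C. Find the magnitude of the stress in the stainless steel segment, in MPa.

σ ≈ 164 MPa (tensile)

If the supports were absent, the total length change would be Σ αᵢΔT Lᵢ = 17.1×10⁻⁶×160×575 + 16.3×10⁻⁶×160×425 + 11.7×10⁻⁶×160×675 = 3.945 mm.
Since the ends are fixed, an axial force P builds up, equal in every segment, with P · Σ Lᵢ/(AᵢEᵢ) = δ_free.
The series flexibility is Σ Lᵢ/(AᵢEᵢ) = 575/(1775×120×10³) + 425/(2450×199×10³) + 675/(550×197×10³) = 9.801×10⁻⁶ mm/N.
So P = 3.945 / 9.801×10⁻⁶ = 402.5 kN, tensile.
σ_{stainless steel} = P / A = 402500 / 2450 = 164.3 MPa.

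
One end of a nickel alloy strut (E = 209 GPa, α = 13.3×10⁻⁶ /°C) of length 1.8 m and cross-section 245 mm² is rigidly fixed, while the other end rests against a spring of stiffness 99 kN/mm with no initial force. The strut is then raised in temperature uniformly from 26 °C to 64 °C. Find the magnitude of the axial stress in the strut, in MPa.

σ ≈ 82.1 MPa (compressive)

If the spring were absent the strut would lengthen by αΔT L = 13.3×10⁻⁶ × 38 × 1800 = 0.9097 mm.
With a force P in the spring, the elastic change of the strut is PL/(AE) and that of the spring is P/k; compatibility requires their sum to equal δ_free.
So P = δ_free / [L/(AE) + 1/k] = 0.9097 / [ 1800/(245×209×10³) + 1/(99×10³) ].
P = 0.9097 / 4.525×10⁻⁵ = 20100 N.
σ = P/A = 20100/245 = 82.05 MPa.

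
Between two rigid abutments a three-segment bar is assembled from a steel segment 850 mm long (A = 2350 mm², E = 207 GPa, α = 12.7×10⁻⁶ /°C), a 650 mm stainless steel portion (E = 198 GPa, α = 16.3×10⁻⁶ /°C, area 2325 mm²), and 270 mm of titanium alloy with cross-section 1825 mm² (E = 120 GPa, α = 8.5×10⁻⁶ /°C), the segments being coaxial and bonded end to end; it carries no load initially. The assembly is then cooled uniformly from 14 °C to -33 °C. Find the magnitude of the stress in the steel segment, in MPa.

σ ≈ 108 MPa (tensile)

Free thermal contraction of the whole bar: Σ αᵢΔT Lᵢ = 12.7×10⁻⁶×47×850 + 16.3×10⁻⁶×47×650 + 8.5×10⁻⁶×47×270 = 1.113 mm.
The rigid supports impose zero overall length change; the single axial force P common to all segments must satisfy P Σ Lᵢ/(AᵢEᵢ) = δ_free.
The series flexibility is Σ Lᵢ/(AᵢEᵢ) = 850/(2350×207×10³) + 650/(2325×198×10³) + 270/(1825×120×10³) = 4.392×10⁻⁶ mm/N.
P = 1.113 / 4.392×10⁻⁶ = 253400 N = 253.4 kN, tensile.
σ_{steel} = P / A = 253400 / 2350 = 107.9 MPa.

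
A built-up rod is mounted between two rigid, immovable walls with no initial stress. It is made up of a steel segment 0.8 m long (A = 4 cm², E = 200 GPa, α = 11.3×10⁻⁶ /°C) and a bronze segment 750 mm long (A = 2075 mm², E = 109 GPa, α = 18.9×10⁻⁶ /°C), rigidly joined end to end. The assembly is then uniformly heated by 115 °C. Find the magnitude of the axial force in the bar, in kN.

P ≈ 200 kN (compressive)

Free thermal expansion of the whole bar: Σ αᵢΔT Lᵢ = 11.3×10⁻⁶×115×800 + 18.9×10⁻⁶×115×750 = 2.67 mm.
The rigid supports impose zero overall length change; the single axial force P common to all segments must satisfy P Σ Lᵢ/(AᵢEᵢ) = δ_free.
The series flexibility is Σ Lᵢ/(AᵢEᵢ) = 800/(400×200×10³) + 750/(2075×109×10³) = 1.332×10⁻⁵ mm/N.
Hence P = δ_free / Σ(L/AE) = 2.67/1.332×10⁻⁵ = 200.5 kN (compressive).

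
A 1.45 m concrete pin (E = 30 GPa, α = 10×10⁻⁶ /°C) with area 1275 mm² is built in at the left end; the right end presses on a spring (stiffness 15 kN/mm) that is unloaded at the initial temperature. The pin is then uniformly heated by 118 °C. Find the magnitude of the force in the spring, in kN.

P ≈ 16.4 kN

The unrestrained thermal change is αΔT L = 10×10⁻⁶ × 118 × 1450 = 1.711 mm.
Let P be the compressive force at the spring. The pin shortens elastically by PL/(AE) and the spring compresses by P/k; together these equal δ_free.
P [ L/(AE) + 1/k ] = δ_free → P [ 1450/(1275×30×10³) + 1/(15×10³) ] = 1.711.
P = 1.711 / 0.0001046 = 16360 N.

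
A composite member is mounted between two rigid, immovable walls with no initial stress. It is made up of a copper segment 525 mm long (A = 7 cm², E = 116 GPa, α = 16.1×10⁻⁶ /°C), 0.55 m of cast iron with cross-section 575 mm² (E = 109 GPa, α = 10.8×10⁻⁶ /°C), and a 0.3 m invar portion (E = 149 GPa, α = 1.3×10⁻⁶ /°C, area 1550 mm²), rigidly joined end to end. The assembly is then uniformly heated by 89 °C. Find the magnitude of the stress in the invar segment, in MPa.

σ ≈ 51.3 MPa (compressive)

Free thermal expansion of the whole bar: Σ αᵢΔT Lᵢ = 16.1×10⁻⁶×89×525 + 10.8×10⁻⁶×89×550 + 1.3×10⁻⁶×89×300 = 1.316 mm.
Since the ends are fixed, an axial force P builds up, equal in every segment, with P · Σ Lᵢ/(AᵢEᵢ) = δ_free.
The series flexibility is Σ Lᵢ/(AᵢEᵢ) = 525/(700×116×10³) + 550/(575×109×10³) + 300/(1550×149×10³) = 1.654×10⁻⁵ mm/N.
P = 1.316 / 1.654×10⁻⁵ = 79540 N = 79.54 kN, compressive.
σ_{invar} = P / A = 79540 / 1550 = 51.32 MPa.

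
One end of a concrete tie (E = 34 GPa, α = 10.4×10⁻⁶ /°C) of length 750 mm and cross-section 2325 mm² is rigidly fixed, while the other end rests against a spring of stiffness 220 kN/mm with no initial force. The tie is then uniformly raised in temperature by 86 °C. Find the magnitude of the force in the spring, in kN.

Free thermal expansion: δ_free = αΔT L = 10.4×10⁻⁶ × 86 × 750 = 0.6708 mm.
With a force P in the spring, the elastic change of the tie is PL/(AE) and that of the spring is P/k; compatibility requires their sum to equal δ_free.
So P = δ_free / [L/(AE) + 1/k] = 0.6708 / [ 750/(2325×34×10³) + 1/(220×10³) ].
P = 0.6708 / 1.403×10⁻⁵ = 47800 N.

P ≈ 47.8 kN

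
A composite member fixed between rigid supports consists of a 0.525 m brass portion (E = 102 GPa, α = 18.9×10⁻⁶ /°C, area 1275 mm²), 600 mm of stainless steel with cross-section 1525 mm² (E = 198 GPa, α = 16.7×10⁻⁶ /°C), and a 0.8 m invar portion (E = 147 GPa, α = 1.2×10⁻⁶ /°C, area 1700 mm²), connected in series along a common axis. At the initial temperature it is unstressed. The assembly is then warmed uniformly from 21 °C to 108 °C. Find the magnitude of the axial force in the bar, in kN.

P ≈ 197 kN (compressive)

Free thermal expansion of the whole bar: Σ αᵢΔT Lᵢ = 18.9×10⁻⁶×87×525 + 16.7×10⁻⁶×87×600 + 1.2×10⁻⁶×87×800 = 1.819 mm.
The walls prevent any net length change, so an axial force P (same in every segment) develops. Compatibility: P · Σ Lᵢ/(AᵢEᵢ) = δ_free.
The series flexibility is Σ Lᵢ/(AᵢEᵢ) = 525/(1275×102×10³) + 600/(1525×198×10³) + 800/(1700×147×10³) = 9.225×10⁻⁶ mm/N.
So P = 1.819 / 9.225×10⁻⁶ = 197.1 kN, compressive.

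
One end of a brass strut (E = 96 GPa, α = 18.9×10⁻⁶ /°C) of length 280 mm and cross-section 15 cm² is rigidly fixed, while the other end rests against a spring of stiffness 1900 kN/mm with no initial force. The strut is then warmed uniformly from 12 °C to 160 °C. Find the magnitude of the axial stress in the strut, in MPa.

σ ≈ 211 MPa (compressive)

The unrestrained thermal change is αΔT L = 18.9×10⁻⁶ × 148 × 280 = 0.7832 mm.
With a force P in the spring, the elastic change of the strut is PL/(AE) and that of the spring is P/k; compatibility requires their sum to equal δ_free.
P [ L/(AE) + 1/k ] = δ_free → P [ 280/(1500×96×10³) + 1/(1900×10³) ] = 0.7832.
P = 0.7832 / 2.471×10⁻⁶ = 317000 N.
σ = P/A = 317000/1500 = 211.3 MPa.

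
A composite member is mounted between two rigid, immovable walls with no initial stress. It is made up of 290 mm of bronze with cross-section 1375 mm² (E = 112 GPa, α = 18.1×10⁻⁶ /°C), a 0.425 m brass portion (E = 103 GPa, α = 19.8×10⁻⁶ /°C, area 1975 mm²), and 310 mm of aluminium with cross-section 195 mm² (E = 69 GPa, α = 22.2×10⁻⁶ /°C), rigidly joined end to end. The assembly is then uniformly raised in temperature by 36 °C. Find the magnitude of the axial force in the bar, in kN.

With the walls removed the bar would change length by δ_free = Σ αᵢΔT Lᵢ = 18.1×10⁻⁶×36×290 + 19.8×10⁻⁶×36×425 + 22.2×10⁻⁶×36×310 = 0.7397 mm.
The walls prevent any net length change, so an axial force P (same in every segment) develops. Compatibility: P · Σ Lᵢ/(AᵢEᵢ) = δ_free.
The series flexibility is Σ Lᵢ/(AᵢEᵢ) = 290/(1375×112×10³) + 425/(1975×103×10³) + 310/(195×69×10³) = 2.701×10⁻⁵ mm/N.
P = 0.7397 / 2.701×10⁻⁵ = 27380 N = 27.38 kN, compressive.

P ≈ 27.4 kN (compressive)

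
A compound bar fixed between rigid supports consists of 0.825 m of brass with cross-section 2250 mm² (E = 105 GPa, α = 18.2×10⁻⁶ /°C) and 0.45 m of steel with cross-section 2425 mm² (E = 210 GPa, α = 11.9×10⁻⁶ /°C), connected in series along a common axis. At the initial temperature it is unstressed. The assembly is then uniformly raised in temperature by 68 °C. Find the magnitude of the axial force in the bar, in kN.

P ≈ 317 kN (compressive)

Free thermal expansion of the whole bar: Σ αᵢΔT Lᵢ = 18.2×10⁻⁶×68×825 + 11.9×10⁻⁶×68×450 = 1.385 mm.
The rigid supports impose zero overall length change; the single axial force P common to all segments must satisfy P Σ Lᵢ/(AᵢEᵢ) = δ_free.
The series flexibility is Σ Lᵢ/(AᵢEᵢ) = 825/(2250×105×10³) + 450/(2425×210×10³) = 4.376×10⁻⁶ mm/N.
Hence P = δ_free / Σ(L/AE) = 1.385/4.376×10⁻⁶ = 316.6 kN (compressive).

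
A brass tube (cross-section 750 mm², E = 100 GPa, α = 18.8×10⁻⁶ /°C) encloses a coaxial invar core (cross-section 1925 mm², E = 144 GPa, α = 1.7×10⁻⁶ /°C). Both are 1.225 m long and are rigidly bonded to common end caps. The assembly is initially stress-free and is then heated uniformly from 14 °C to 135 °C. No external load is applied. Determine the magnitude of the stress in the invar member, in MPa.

The brass has the larger α, so on heating it would change length more than the invar if both were free. The rigid plates force a common final length, so the brass is put into compression and the invar into tension, with equal and opposite forces P (no external load).
Setting the final lengths equal and cancelling L: (α₁ − α₂)ΔT = P/(A₁E₁) + P/(A₂E₂).
|α₁ − α₂|·ΔT = 17.1×10⁻⁶ × 121 = 0.002069.
1/(A₁E₁) + 1/(A₂E₂) = 1/(750×100×10³) + 1/(1925×144×10³) = 1.694×10⁻⁸ N⁻¹.
So P = 0.002069 / 1.694×10⁻⁸ = 122.1 kN.
σ_{invar} = P/A₂ = 122100/1925 = 63.45 MPa, tensile.

σ ≈ 63.4 MPa (tensile)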